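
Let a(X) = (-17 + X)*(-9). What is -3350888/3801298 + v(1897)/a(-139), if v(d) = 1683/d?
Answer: -495462072445/562462859868 ≈ -0.88088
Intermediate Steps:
a(X) = 153 - 9*X
-3350888/3801298 + v(1897)/a(-139) = -3350888/3801298 + (1683/1897)/(153 - 9*(-139)) = -3350888*1/3801298 + (1683*(1/1897))/(153 + 1251) = -1675444/1900649 + (1683/1897)/1404 = -1675444/1900649 + (1683/1897)*(1/1404) = -1675444/1900649 + 187/295932 = -495462072445/562462859868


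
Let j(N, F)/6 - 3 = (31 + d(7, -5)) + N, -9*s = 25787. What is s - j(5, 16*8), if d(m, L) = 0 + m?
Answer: -28271/9 ≈ -3141.2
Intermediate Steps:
d(m, L) = m
s = -25787/9 (s = -⅑*25787 = -25787/9 ≈ -2865.2)
j(N, F) = 246 + 6*N (j(N, F) = 18 + 6*((31 + 7) + N) = 18 + 6*(38 + N) = 18 + (228 + 6*N) = 246 + 6*N)
s - j(5, 16*8) = -25787/9 - (246 + 6*5) = -25787/9 - (246 + 30) = -25787/9 - 1*276 = -25787/9 - 276 = -28271/9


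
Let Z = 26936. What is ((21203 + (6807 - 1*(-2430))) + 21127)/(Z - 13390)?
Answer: 51567/13546 ≈ 3.8068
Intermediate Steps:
((21203 + (6807 - 1*(-2430))) + 21127)/(Z - 13390) = ((21203 + (6807 - 1*(-2430))) + 21127)/(26936 - 13390) = ((21203 + (6807 + 2430)) + 21127)/13546 = ((21203 + 9237) + 21127)*(1/13546) = (30440 + 21127)*(1/13546) = 51567*(1/13546) = 51567/13546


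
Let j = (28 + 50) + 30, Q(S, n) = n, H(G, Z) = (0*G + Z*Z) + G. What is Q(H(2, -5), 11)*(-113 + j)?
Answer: -55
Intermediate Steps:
H(G, Z) = G + Z**2 (H(G, Z) = (0 + Z**2) + G = Z**2 + G = G + Z**2)
j = 108 (j = 78 + 30 = 108)
Q(H(2, -5), 11)*(-113 + j) = 11*(-113 + 108) = 11*(-5) = -55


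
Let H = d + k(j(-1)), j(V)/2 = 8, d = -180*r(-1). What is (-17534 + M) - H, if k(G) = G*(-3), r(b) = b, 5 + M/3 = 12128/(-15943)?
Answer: -281924567/15943 ≈ -17683.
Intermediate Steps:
M = -275529/15943 (M = -15 + 3*(12128/(-15943)) = -15 + 3*(12128*(-1/15943)) = -15 + 3*(-12128/15943) = -15 - 36384/15943 = -275529/15943 ≈ -17.282)
d = 180 (d = -180*(-1) = 180)
j(V) = 16 (j(V) = 2*8 = 16)
k(G) = -3*G
H = 132 (H = 180 - 3*16 = 180 - 48 = 132)
(-17534 + M) - H = (-17534 - 275529/15943) - 1*132 = -279820091/15943 - 132 = -281924567/15943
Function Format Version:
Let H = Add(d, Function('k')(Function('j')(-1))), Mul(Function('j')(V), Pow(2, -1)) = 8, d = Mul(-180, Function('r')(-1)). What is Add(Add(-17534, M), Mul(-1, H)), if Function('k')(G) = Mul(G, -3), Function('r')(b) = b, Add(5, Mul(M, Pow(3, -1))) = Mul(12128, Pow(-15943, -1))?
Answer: Rational(-281924567, 15943) ≈ -17683.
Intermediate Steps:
M = Rational(-275529, 15943) (M = Add(-15, Mul(3, Mul(12128, Pow(-15943, -1)))) = Add(-15, Mul(3, Mul(12128, Rational(-1, 15943)))) = Add(-15, Mul(3, Rational(-12128, 15943))) = Add(-15, Rational(-36384, 15943)) = Rational(-275529, 15943) ≈ -17.282)
d = 180 (d = Mul(-180, -1) = 180)
Function('j')(V) = 16 (Function('j')(V) = Mul(2, 8) = 16)
Function('k')(G) = Mul(-3, G)
H = 132 (H = Add(180, Mul(-3, 16)) = Add(180, -48) = 132)
Add(Add(-17534, M), Mul(-1, H)) = Add(Add(-17534, Rational(-275529, 15943)), Mul(-1, 132)) = Add(Rational(-279820091, 15943), -132) = Rational(-281924567, 15943)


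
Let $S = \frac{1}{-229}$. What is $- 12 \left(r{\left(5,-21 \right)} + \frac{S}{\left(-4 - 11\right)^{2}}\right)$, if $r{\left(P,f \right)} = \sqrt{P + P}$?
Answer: $\frac{4}{17175} - 12 \sqrt{10} \approx -37.947$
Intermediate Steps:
$r{\left(P,f \right)} = \sqrt{2} \sqrt{P}$ ($r{\left(P,f \right)} = \sqrt{2 P} = \sqrt{2} \sqrt{P}$)
$S = - \frac{1}{229} \approx -0.0043668$
$- 12 \left(r{\left(5,-21 \right)} + \frac{S}{\left(-4 - 11\right)^{2}}\right) = - 12 \left(\sqrt{2} \sqrt{5} - \frac{1}{229 \left(-4 - 11\right)^{2}}\right) = - 12 \left(\sqrt{10} - \frac{1}{229 \left(-15\right)^{2}}\right) = - 12 \left(\sqrt{10} - \frac{1}{229 \cdot 225}\right) = - 12 \left(\sqrt{10} - \frac{1}{51525}\right) = - 12 \left(- \frac{1}{51525} + \sqrt{10}\right) = \frac{4}{17175} - 12 \sqrt{10}$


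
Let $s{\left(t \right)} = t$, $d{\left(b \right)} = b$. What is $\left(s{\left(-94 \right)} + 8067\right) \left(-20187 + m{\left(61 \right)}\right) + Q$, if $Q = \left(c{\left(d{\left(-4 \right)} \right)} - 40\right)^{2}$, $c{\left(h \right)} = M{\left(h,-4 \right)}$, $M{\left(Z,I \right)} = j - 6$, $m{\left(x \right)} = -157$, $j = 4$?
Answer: $-162200948$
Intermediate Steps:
$M{\left(Z,I \right)} = -2$ ($M{\left(Z,I \right)} = 4 - 6 = -2$)
$c{\left(h \right)} = -2$
$Q = 1764$ ($Q = \left(-2 - 40\right)^{2} = \left(-42\right)^{2} = 1764$)
$\left(s{\left(-94 \right)} + 8067\right) \left(-20187 + m{\left(61 \right)}\right) + Q = \left(-94 + 8067\right) \left(-20187 - 157\right) + 1764 = 7973 \left(-20344\right) + 1764 = -162202712 + 1764 = -162200948$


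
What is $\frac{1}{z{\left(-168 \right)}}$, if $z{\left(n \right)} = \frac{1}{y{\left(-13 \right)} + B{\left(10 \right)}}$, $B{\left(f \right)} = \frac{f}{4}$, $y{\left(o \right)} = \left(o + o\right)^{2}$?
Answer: $\frac{1357}{2} \approx 678.5$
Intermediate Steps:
$y{\left(o \right)} = 4 o^{2}$ ($y{\left(o \right)} = \left(2 o\right)^{2} = 4 o^{2}$)
$B{\left(f \right)} = \frac{f}{4}$ ($B{\left(f \right)} = f \frac{1}{4} = \frac{f}{4}$)
$z{\left(n \right)} = \frac{2}{1357}$ ($z{\left(n \right)} = \frac{1}{4 \left(-13\right)^{2} + \frac{1}{4} \cdot 10} = \frac{1}{4 \cdot 169 + \frac{5}{2}} = \frac{1}{676 + \frac{5}{2}} = \frac{1}{\frac{1357}{2}} = \frac{2}{1357}$)
$\frac{1}{z{\left(-168 \right)}} = \frac{1}{\frac{2}{1357}} = \frac{1357}{2}$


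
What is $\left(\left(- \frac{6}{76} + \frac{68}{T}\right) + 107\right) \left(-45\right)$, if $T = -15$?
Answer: $- \frac{175083}{38} \approx -4607.4$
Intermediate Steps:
$\left(\left(- \frac{6}{76} + \frac{68}{T}\right) + 107\right) \left(-45\right) = \left(\left(- \frac{6}{76} + \frac{68}{-15}\right) + 107\right) \left(-45\right) = \left(\left(\left(-6\right) \frac{1}{76} + 68 \left(- \frac{1}{15}\right)\right) + 107\right) \left(-45\right) = \left(\left(- \frac{3}{38} - \frac{68}{15}\right) + 107\right) \left(-45\right) = \left(- \frac{2629}{570} + 107\right) \left(-45\right) = \frac{58361}{570} \left(-45\right) = - \frac{175083}{38}$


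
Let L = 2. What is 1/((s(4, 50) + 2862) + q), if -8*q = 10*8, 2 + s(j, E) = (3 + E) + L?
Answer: 1/2905 ≈ 0.00034423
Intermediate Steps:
s(j, E) = 3 + E (s(j, E) = -2 + ((3 + E) + 2) = -2 + (5 + E) = 3 + E)
q = -10 (q = -5*8/4 = -1/8*80 = -10)
1/((s(4, 50) + 2862) + q) = 1/(((3 + 50) + 2862) - 10) = 1/((53 + 2862) - 10) = 1/(2915 - 10) = 1/2905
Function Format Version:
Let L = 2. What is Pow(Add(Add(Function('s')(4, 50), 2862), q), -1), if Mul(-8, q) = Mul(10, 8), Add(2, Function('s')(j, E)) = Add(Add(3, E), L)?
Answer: Rational(1, 2905) ≈ 0.00034423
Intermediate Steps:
Function('s')(j, E) = Add(3, E) (Function('s')(j, E) = Add(-2, Add(Add(3, E), 2)) = Add(-2, Add(5, E)) = Add(3, E))
q = -10 (q = Mul(Rational(-1, 8), Mul(10, 8)) = Mul(Rational(-1, 8), 80) = -10)
Pow(Add(Add(Function('s')(4, 50), 2862), q), -1) = Pow(Add(Add(Add(3, 50), 2862), -10), -1) = Pow(Add(Add(53, 2862), -10), -1) = Pow(Add(2915, -10), -1) = Pow(2905, -1) = Rational(1, 2905)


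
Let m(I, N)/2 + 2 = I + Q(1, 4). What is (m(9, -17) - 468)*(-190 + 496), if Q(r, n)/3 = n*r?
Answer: -131580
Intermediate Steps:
Q(r, n) = 3*n*r (Q(r, n) = 3*(n*r) = 3*n*r)
m(I, N) = 20 + 2*I (m(I, N) = -4 + 2*(I + 3*4*1) = -4 + 2*(I + 12) = -4 + 2*(12 + I) = -4 + (24 + 2*I) = 20 + 2*I)
(m(9, -17) - 468)*(-190 + 496) = ((20 + 2*9) - 468)*(-190 + 496) = ((20 + 18) - 468)*306 = (38 - 468)*306 = -430*306 = -131580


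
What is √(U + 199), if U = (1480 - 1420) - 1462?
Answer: I*√1203 ≈ 34.684*I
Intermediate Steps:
U = -1402 (U = 60 - 1462 = -1402)
√(U + 199) = √(-1402 + 199) = √(-1203) = I*√1203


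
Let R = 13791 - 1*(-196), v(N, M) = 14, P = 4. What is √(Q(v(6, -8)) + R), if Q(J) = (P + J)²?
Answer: √14311 ≈ 119.63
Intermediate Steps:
Q(J) = (4 + J)²
R = 13987 (R = 13791 + 196 = 13987)
√(Q(v(6, -8)) + R) = √((4 + 14)² + 13987) = √(18² + 13987) = √(324 + 13987) = √14311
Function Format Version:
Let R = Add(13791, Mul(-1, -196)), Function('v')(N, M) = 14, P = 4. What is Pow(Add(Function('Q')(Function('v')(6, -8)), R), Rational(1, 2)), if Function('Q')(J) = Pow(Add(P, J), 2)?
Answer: Pow(14311, Rational(1, 2)) ≈ 119.63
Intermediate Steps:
Function('Q')(J) = Pow(Add(4, J), 2)
R = 13987 (R = Add(13791, 196) = 13987)
Pow(Add(Function('Q')(Function('v')(6, -8)), R), Rational(1, 2)) = Pow(Add(Pow(Add(4, 14), 2), 13987), Rational(1, 2)) = Pow(Add(Pow(18, 2), 13987), Rational(1, 2)) = Pow(Add(324, 13987), Rational(1, 2)) = Pow(14311, Rational(1, 2))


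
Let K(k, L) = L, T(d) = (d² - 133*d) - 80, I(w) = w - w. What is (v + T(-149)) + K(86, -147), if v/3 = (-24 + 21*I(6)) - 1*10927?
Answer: 8938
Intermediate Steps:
I(w) = 0
T(d) = -80 + d² - 133*d
v = -32853 (v = 3*((-24 + 21*0) - 1*10927) = 3*((-24 + 0) - 10927) = 3*(-24 - 10927) = 3*(-10951) = -32853)
(v + T(-149)) + K(86, -147) = (-32853 + (-80 + (-149)² - 133*(-149))) - 147 = (-32853 + (-80 + 22201 + 19817)) - 147 = (-32853 + 41938) - 147 = 9085 - 147 = 8938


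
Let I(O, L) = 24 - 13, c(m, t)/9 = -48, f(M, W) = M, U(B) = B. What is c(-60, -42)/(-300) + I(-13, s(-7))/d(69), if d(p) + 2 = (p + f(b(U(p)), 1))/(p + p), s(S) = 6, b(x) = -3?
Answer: -1013/175 ≈ -5.7886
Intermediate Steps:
c(m, t) = -432 (c(m, t) = 9*(-48) = -432)
d(p) = -2 + (-3 + p)/(2*p) (d(p) = -2 + (p - 3)/(p + p) = -2 + (-3 + p)/((2*p)) = -2 + (-3 + p)*(1/(2*p)) = -2 + (-3 + p)/(2*p))
I(O, L) = 11
c(-60, -42)/(-300) + I(-13, s(-7))/d(69) = -432/(-300) + 11/(((3/2)*(-1 - 1*69)/69)) = -432*(-1/300) + 11/(((3/2)*(1/69)*(-1 - 69))) = 36/25 + 11/(((3/2)*(1/69)*(-70))) = 36/25 + 11/(-35/23) = 36/25 + 11*(-23/35) = 36/25 - 253/35 = -1013/175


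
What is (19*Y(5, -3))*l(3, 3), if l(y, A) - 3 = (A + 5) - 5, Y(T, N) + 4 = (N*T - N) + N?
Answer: -2166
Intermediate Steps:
Y(T, N) = -4 + N*T (Y(T, N) = -4 + ((N*T - N) + N) = -4 + ((-N + N*T) + N) = -4 + N*T)
l(y, A) = 3 + A (l(y, A) = 3 + ((A + 5) - 5) = 3 + ((5 + A) - 5) = 3 + A)
(19*Y(5, -3))*l(3, 3) = (19*(-4 - 3*5))*(3 + 3) = (19*(-4 - 15))*6 = (19*(-19))*6 = -361*6 = -2166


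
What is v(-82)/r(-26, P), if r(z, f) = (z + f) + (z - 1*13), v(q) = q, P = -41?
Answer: 41/53 ≈ 0.77359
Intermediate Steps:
r(z, f) = -13 + f + 2*z (r(z, f) = (f + z) + (z - 13) = (f + z) + (-13 + z) = -13 + f + 2*z)
v(-82)/r(-26, P) = -82/(-13 - 41 + 2*(-26)) = -82/(-13 - 41 - 52) = -82/(-106) = -82*(-1/106) = 41/53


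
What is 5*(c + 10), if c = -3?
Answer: 35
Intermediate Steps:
5*(c + 10) = 5*(-3 + 10) = 5*7 = 35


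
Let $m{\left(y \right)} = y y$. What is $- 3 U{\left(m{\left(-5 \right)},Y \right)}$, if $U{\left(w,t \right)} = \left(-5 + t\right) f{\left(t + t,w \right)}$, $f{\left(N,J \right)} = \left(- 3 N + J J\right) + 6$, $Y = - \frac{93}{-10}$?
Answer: $- \frac{185502}{25} \approx -7420.1$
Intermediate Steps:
$m{\left(y \right)} = y^{2}$
$Y = \frac{93}{10}$ ($Y = \left(-93\right) \left(- \frac{1}{10}\right) = \frac{93}{10} \approx 9.3$)
$f{\left(N,J \right)} = 6 + J^{2} - 3 N$ ($f{\left(N,J \right)} = \left(- 3 N + J^{2}\right) + 6 = \left(J^{2} - 3 N\right) + 6 = 6 + J^{2} - 3 N$)
$U{\left(w,t \right)} = \left(-5 + t\right) \left(6 + w^{2} - 6 t\right)$ ($U{\left(w,t \right)} = \left(-5 + t\right) \left(6 + w^{2} - 3 \left(t + t\right)\right) = \left(-5 + t\right) \left(6 + w^{2} - 3 \cdot 2 t\right) = \left(-5 + t\right) \left(6 + w^{2} - 6 t\right)$)
$- 3 U{\left(m{\left(-5 \right)},Y \right)} = - 3 \left(-5 + \frac{93}{10}\right) \left(6 + \left(\left(-5\right)^{2}\right)^{2} - \frac{279}{5}\right) = - 3 \frac{43 \left(6 + 25^{2} - \frac{279}{5}\right)}{10} = - 3 \frac{43 \left(6 + 625 - \frac{279}{5}\right)}{10} = - 3 \cdot \frac{43}{10} \cdot \frac{2876}{5} = \left(-3\right) \frac{61834}{25} = - \frac{185502}{25}$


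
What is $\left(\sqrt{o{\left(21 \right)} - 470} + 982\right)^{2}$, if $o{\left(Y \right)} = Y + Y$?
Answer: $963896 + 3928 i \sqrt{107} \approx 9.639 \cdot 10^{5} + 40632.0 i$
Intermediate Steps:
$o{\left(Y \right)} = 2 Y$
$\left(\sqrt{o{\left(21 \right)} - 470} + 982\right)^{2} = \left(\sqrt{2 \cdot 21 - 470} + 982\right)^{2} = \left(\sqrt{42 - 470} + 982\right)^{2} = \left(\sqrt{-428} + 982\right)^{2} = \left(2 i \sqrt{107} + 982\right)^{2} = \left(982 + 2 i \sqrt{107}\right)^{2}$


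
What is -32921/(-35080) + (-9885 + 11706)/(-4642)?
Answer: 44469301/81420680 ≈ 0.54617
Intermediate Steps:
-32921/(-35080) + (-9885 + 11706)/(-4642) = -32921*(-1/35080) + 1821*(-1/4642) = 32921/35080 - 1821/4642 = 44469301/81420680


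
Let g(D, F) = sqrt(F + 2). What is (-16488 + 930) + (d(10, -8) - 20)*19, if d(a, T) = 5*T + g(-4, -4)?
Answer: -16698 + 19*I*sqrt(2) ≈ -16698.0 + 26.87*I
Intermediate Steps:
g(D, F) = sqrt(2 + F)
d(a, T) = 5*T + I*sqrt(2) (d(a, T) = 5*T + sqrt(2 - 4) = 5*T + sqrt(-2) = 5*T + I*sqrt(2))
(-16488 + 930) + (d(10, -8) - 20)*19 = (-16488 + 930) + ((5*(-8) + I*sqrt(2)) - 20)*19 = -15558 + ((-40 + I*sqrt(2)) - 20)*19 = -15558 + (-60 + I*sqrt(2))*19 = -15558 + (-1140 + 19*I*sqrt(2)) = -16698 + 19*I*sqrt(2)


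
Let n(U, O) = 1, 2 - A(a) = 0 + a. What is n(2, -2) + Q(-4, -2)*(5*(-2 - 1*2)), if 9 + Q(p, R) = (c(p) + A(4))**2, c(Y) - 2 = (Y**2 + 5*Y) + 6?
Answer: 101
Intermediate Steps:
A(a) = 2 - a (A(a) = 2 - (0 + a) = 2 - a)
c(Y) = 8 + Y**2 + 5*Y (c(Y) = 2 + ((Y**2 + 5*Y) + 6) = 2 + (6 + Y**2 + 5*Y) = 8 + Y**2 + 5*Y)
Q(p, R) = -9 + (6 + p**2 + 5*p)**2 (Q(p, R) = -9 + ((8 + p**2 + 5*p) + (2 - 1*4))**2 = -9 + ((8 + p**2 + 5*p) + (2 - 4))**2 = -9 + ((8 + p**2 + 5*p) - 2)**2 = -9 + (6 + p**2 + 5*p)**2)
n(2, -2) + Q(-4, -2)*(5*(-2 - 1*2)) = 1 + (-9 + (6 + (-4)**2 + 5*(-4))**2)*(5*(-2 - 1*2)) = 1 + (-9 + (6 + 16 - 20)**2)*(5*(-2 - 2)) = 1 + (-9 + 2**2)*(5*(-4)) = 1 + (-9 + 4)*(-20) = 1 - 5*(-20) = 1 + 100 = 101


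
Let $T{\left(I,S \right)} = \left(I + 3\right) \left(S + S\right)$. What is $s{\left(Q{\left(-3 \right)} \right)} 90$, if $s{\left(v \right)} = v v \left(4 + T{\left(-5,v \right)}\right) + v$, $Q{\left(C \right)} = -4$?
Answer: $28440$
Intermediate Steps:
$T{\left(I,S \right)} = 2 S \left(3 + I\right)$ ($T{\left(I,S \right)} = \left(3 + I\right) 2 S = 2 S \left(3 + I\right)$)
$s{\left(v \right)} = v + v^{2} \left(4 - 4 v\right)$ ($s{\left(v \right)} = v v \left(4 + 2 v \left(3 - 5\right)\right) + v = v v \left(4 + 2 v \left(-2\right)\right) + v = v v \left(4 - 4 v\right) + v = v^{2} \left(4 - 4 v\right) + v = v + v^{2} \left(4 - 4 v\right)$)
$s{\left(Q{\left(-3 \right)} \right)} 90 = - 4 \left(1 - 4 \left(-4\right)^{2} + 4 \left(-4\right)\right) 90 = - 4 \left(1 - 64 - 16\right) 90 = \left(-4\right) \left(-79\right) 90 = 316 \cdot 90 = 28440$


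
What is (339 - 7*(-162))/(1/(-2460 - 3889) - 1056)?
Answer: -9352077/6704545 ≈ -1.3949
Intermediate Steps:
(339 - 7*(-162))/(1/(-2460 - 3889) - 1056) = (339 + 1134)/(1/(-6349) - 1056) = 1473/(-1/6349 - 1056) = 1473/(-6704545/6349) = 1473*(-6349/6704545) = -9352077/6704545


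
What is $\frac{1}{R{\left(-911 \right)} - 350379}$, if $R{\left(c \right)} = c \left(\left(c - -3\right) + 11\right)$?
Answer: $\frac{1}{466788} \approx 2.1423 \cdot 10^{-6}$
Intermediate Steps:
$R{\left(c \right)} = c \left(14 + c\right)$ ($R{\left(c \right)} = c \left(\left(c + 3\right) + 11\right) = c \left(\left(3 + c\right) + 11\right) = c \left(14 + c\right)$)
$\frac{1}{R{\left(-911 \right)} - 350379} = \frac{1}{- 911 \left(14 - 911\right) - 350379} = \frac{1}{\left(-911\right) \left(-897\right) - 350379} = \frac{1}{817167 - 350379} = \frac{1}{466788}$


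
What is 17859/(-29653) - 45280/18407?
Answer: -1671418453/545822771 ≈ -3.0622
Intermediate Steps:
17859/(-29653) - 45280/18407 = 17859*(-1/29653) - 45280*1/18407 = -17859/29653 - 45280/18407 = -1671418453/545822771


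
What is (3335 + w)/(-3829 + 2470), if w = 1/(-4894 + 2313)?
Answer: -8607634/3507579 ≈ -2.4540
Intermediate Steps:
w = -1/2581 (w = 1/(-2581) = -1/2581 ≈ -0.00038745)
(3335 + w)/(-3829 + 2470) = (3335 - 1/2581)/(-3829 + 2470) = (8607634/2581)/(-1359) = (8607634/2581)*(-1/1359) = -8607634/3507579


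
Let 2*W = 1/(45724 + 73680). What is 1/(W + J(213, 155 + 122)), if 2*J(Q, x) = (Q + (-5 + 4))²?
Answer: 238808/5366493377 ≈ 4.4500e-5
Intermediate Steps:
W = 1/238808 (W = 1/(2*(45724 + 73680)) = (½)/119404 = (½)*(1/119404) = 1/238808 ≈ 4.1875e-6)
J(Q, x) = (-1 + Q)²/2 (J(Q, x) = (Q + (-5 + 4))²/2 = (Q - 1)²/2 = (-1 + Q)²/2)
1/(W + J(213, 155 + 122)) = 1/(1/238808 + (-1 + 213)²/2) = 1/(1/238808 + (½)*212²) = 1/(1/238808 + (½)*44944) = 1/(1/238808 + 22472) = 1/(5366493377/238808) = 238808/5366493377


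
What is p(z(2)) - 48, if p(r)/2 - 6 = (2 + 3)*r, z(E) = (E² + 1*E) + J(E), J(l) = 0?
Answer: 24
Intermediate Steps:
z(E) = E + E² (z(E) = (E² + 1*E) + 0 = (E² + E) + 0 = (E + E²) + 0 = E + E²)
p(r) = 12 + 10*r (p(r) = 12 + 2*((2 + 3)*r) = 12 + 2*(5*r) = 12 + 10*r)
p(z(2)) - 48 = (12 + 10*(2*(1 + 2))) - 48 = (12 + 10*(2*3)) - 48 = (12 + 10*6) - 48 = (12 + 60) - 48 = 72 - 48 = 24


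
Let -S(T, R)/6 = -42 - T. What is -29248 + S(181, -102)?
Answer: -27910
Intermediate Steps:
S(T, R) = 252 + 6*T (S(T, R) = -6*(-42 - T) = 252 + 6*T)
-29248 + S(181, -102) = -29248 + (252 + 6*181) = -29248 + (252 + 1086) = -29248 + 1338 = -27910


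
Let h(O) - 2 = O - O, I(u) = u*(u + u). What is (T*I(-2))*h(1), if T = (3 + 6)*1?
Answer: 144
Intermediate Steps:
T = 9 (T = 9*1 = 9)
I(u) = 2*u² (I(u) = u*(2*u) = 2*u²)
h(O) = 2 (h(O) = 2 + (O - O) = 2 + 0 = 2)
(T*I(-2))*h(1) = (9*(2*(-2)²))*2 = (9*(2*4))*2 = (9*8)*2 = 72*2 = 144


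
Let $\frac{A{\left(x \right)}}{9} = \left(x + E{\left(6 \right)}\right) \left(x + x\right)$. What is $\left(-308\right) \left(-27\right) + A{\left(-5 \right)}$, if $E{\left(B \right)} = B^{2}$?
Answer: $5526$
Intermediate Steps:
$A{\left(x \right)} = 18 x \left(36 + x\right)$ ($A{\left(x \right)} = 9 \left(x + 6^{2}\right) \left(x + x\right) = 9 \left(x + 36\right) 2 x = 9 \left(36 + x\right) 2 x = 9 \cdot 2 x \left(36 + x\right) = 18 x \left(36 + x\right)$)
$\left(-308\right) \left(-27\right) + A{\left(-5 \right)} = \left(-308\right) \left(-27\right) + 18 \left(-5\right) \left(36 - 5\right) = 8316 + 18 \left(-5\right) 31 = 8316 - 2790 = 5526$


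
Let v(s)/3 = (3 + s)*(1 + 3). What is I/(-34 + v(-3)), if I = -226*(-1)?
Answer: -113/17 ≈ -6.6471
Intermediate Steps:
I = 226
v(s) = 36 + 12*s (v(s) = 3*((3 + s)*(1 + 3)) = 3*((3 + s)*4) = 3*(12 + 4*s) = 36 + 12*s)
I/(-34 + v(-3)) = 226/(-34 + (36 + 12*(-3))) = 226/(-34 + (36 - 36)) = 226/(-34 + 0) = 226/(-34) = 226*(-1/34) = -113/17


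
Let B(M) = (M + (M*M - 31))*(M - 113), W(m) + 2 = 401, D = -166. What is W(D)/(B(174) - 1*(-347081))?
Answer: 399/2202640 ≈ 0.00018115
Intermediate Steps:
W(m) = 399 (W(m) = -2 + 401 = 399)
B(M) = (-113 + M)*(-31 + M + M²) (B(M) = (M + (M² - 31))*(-113 + M) = (M + (-31 + M²))*(-113 + M) = (-31 + M + M²)*(-113 + M) = (-113 + M)*(-31 + M + M²))
W(D)/(B(174) - 1*(-347081)) = 399/((3503 + 174³ - 144*174 - 112*174²) - 1*(-347081)) = 399/((3503 + 5268024 - 25056 - 112*30276) + 347081) = 399/((3503 + 5268024 - 25056 - 3390912) + 347081) = 399/(1855559 + 347081) = 399/2202640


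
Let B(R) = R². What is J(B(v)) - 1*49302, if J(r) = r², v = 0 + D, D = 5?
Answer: -48677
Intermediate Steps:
v = 5 (v = 0 + 5 = 5)
J(B(v)) - 1*49302 = (5²)² - 1*49302 = 25² - 49302 = 625 - 49302 = -48677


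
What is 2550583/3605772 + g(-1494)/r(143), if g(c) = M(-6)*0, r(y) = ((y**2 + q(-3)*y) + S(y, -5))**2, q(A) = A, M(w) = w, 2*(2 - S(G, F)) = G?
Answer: 2550583/3605772 ≈ 0.70736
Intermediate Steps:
S(G, F) = 2 - G/2
r(y) = (2 + y**2 - 7*y/2)**2 (r(y) = ((y**2 - 3*y) + (2 - y/2))**2 = (2 + y**2 - 7*y/2)**2)
g(c) = 0 (g(c) = -6*0 = 0)
2550583/3605772 + g(-1494)/r(143) = 2550583/3605772 + 0/(((4 - 7*143 + 2*143**2)**2/4)) = 2550583*(1/3605772) + 0/(((4 - 1001 + 2*20449)**2/4)) = 2550583/3605772 + 0/(((4 - 1001 + 40898)**2/4)) = 2550583/3605772 + 0/(((1/4)*39901**2)) = 2550583/3605772 + 0/(((1/4)*1592089801)) = 2550583/3605772 + 0/(1592089801/4) = 2550583/3605772 + 0*(4/1592089801) = 2550583/3605772 + 0 = 2550583/3605772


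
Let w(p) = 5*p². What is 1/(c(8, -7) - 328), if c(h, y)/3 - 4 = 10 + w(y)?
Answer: 1/449 ≈ 0.0022272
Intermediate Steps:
c(h, y) = 42 + 15*y² (c(h, y) = 12 + 3*(10 + 5*y²) = 12 + (30 + 15*y²) = 42 + 15*y²)
1/(c(8, -7) - 328) = 1/((42 + 15*(-7)²) - 328) = 1/((42 + 15*49) - 328) = 1/((42 + 735) - 328) = 1/(777 - 328) = 1/449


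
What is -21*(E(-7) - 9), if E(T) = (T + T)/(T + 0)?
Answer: 147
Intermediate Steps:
E(T) = 2 (E(T) = (2*T)/T = 2)
-21*(E(-7) - 9) = -21*(2 - 9) = -21*(-7) = 147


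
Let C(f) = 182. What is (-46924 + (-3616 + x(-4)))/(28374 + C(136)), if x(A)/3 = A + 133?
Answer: -50153/28556 ≈ -1.7563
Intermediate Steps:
x(A) = 399 + 3*A (x(A) = 3*(A + 133) = 3*(133 + A) = 399 + 3*A)
(-46924 + (-3616 + x(-4)))/(28374 + C(136)) = (-46924 + (-3616 + (399 + 3*(-4))))/(28374 + 182) = (-46924 + (-3616 + (399 - 12)))/28556 = (-46924 + (-3616 + 387))*(1/28556) = (-46924 - 3229)*(1/28556) = -50153*1/28556 = -50153/28556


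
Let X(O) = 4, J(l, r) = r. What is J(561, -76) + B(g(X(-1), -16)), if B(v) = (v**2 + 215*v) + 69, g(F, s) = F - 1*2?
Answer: 427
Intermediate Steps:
g(F, s) = -2 + F (g(F, s) = F - 2 = -2 + F)
B(v) = 69 + v**2 + 215*v
J(561, -76) + B(g(X(-1), -16)) = -76 + (69 + (-2 + 4)**2 + 215*(-2 + 4)) = -76 + (69 + 2**2 + 215*2) = -76 + (69 + 4 + 430) = -76 + 503 = 427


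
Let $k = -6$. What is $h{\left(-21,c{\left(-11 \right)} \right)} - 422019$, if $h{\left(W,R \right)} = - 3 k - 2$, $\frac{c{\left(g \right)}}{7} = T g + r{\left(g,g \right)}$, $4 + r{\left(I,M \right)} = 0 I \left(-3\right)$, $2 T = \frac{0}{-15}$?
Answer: $-422003$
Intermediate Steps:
$T = 0$ ($T = \frac{0 \frac{1}{-15}}{2} = \frac{0 \left(- \frac{1}{15}\right)}{2} = \frac{1}{2} \cdot 0 = 0$)
$r{\left(I,M \right)} = -4$ ($r{\left(I,M \right)} = -4 + 0 I \left(-3\right) = -4 + 0 \left(-3\right) = -4 + 0 = -4$)
$c{\left(g \right)} = -28$ ($c{\left(g \right)} = 7 \left(0 g - 4\right) = 7 \left(0 - 4\right) = 7 \left(-4\right) = -28$)
$h{\left(W,R \right)} = 16$ ($h{\left(W,R \right)} = \left(-3\right) \left(-6\right) - 2 = 18 - 2 = 16$)
$h{\left(-21,c{\left(-11 \right)} \right)} - 422019 = 16 - 422019 = -422003$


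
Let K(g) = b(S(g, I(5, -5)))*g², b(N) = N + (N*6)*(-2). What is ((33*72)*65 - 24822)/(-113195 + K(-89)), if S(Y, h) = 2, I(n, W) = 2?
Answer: -43206/95819 ≈ -0.45091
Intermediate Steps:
b(N) = -11*N (b(N) = N + (6*N)*(-2) = N - 12*N = -11*N)
K(g) = -22*g² (K(g) = (-11*2)*g² = -22*g²)
((33*72)*65 - 24822)/(-113195 + K(-89)) = ((33*72)*65 - 24822)/(-113195 - 22*(-89)²) = (2376*65 - 24822)/(-113195 - 22*7921) = (154440 - 24822)/(-113195 - 174262) = 129618/(-287457) = 129618*(-1/287457) = -43206/95819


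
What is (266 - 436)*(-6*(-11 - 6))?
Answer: -17340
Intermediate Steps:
(266 - 436)*(-6*(-11 - 6)) = -(-1020)*(-17) = -170*102 = -17340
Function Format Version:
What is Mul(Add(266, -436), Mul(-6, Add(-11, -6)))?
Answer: -17340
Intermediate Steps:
Mul(Add(266, -436), Mul(-6, Add(-11, -6))) = Mul(-170, Mul(-6, -17)) = Mul(-170, 102) = -17340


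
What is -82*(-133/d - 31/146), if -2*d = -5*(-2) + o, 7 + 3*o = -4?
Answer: -250141/73 ≈ -3426.6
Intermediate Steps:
o = -11/3 (o = -7/3 + (1/3)*(-4) = -7/3 - 4/3 = -11/3 ≈ -3.6667)
d = -19/6 (d = -(-5*(-2) - 11/3)/2 = -(10 - 11/3)/2 = -1/2*19/3 = -19/6 ≈ -3.1667)
-82*(-133/d - 31/146) = -82*(-133/(-19/6) - 31/146) = -82*(-133*(-6/19) - 31*1/146) = -82*(42 - 31/146) = -82*6101/146 = -250141/73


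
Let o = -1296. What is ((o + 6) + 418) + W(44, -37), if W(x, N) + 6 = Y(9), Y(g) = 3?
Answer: -875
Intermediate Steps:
W(x, N) = -3 (W(x, N) = -6 + 3 = -3)
((o + 6) + 418) + W(44, -37) = ((-1296 + 6) + 418) - 3 = (-1290 + 418) - 3 = -872 - 3 = -875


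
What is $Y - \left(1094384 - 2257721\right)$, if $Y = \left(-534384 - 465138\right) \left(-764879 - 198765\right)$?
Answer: $963184541505$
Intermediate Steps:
$Y = 963183378168$ ($Y = \left(-999522\right) \left(-963644\right) = 963183378168$)
$Y - \left(1094384 - 2257721\right) = 963183378168 - \left(1094384 - 2257721\right) = 963183378168 - -1163337 = 963183378168 + 1163337 = 963184541505$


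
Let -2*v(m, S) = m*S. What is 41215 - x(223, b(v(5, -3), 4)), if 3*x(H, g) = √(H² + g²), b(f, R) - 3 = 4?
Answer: 41215 - √49778/3 ≈ 41141.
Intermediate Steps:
v(m, S) = -S*m/2 (v(m, S) = -m*S/2 = -S*m/2)
b(f, R) = 7 (b(f, R) = 3 + 4 = 7)
x(H, g) = √(H² + g²)/3
41215 - x(223, b(v(5, -3), 4)) = 41215 - √(223² + 7²)/3 = 41215 - √(49729 + 49)/3 = 41215 - √49778/3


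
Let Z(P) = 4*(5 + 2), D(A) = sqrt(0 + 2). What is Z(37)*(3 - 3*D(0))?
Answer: 84 - 84*sqrt(2) ≈ -34.794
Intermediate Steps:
D(A) = sqrt(2)
Z(P) = 28 (Z(P) = 4*7 = 28)
Z(37)*(3 - 3*D(0)) = 28*(3 - 3*sqrt(2)) = 84 - 84*sqrt(2)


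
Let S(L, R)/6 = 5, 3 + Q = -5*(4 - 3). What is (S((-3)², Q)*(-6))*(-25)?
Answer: 4500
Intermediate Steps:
Q = -8 (Q = -3 - 5*(4 - 3) = -3 - 5*1 = -3 - 5 = -8)
S(L, R) = 30 (S(L, R) = 6*5 = 30)
(S((-3)², Q)*(-6))*(-25) = (30*(-6))*(-25) = -180*(-25) = 4500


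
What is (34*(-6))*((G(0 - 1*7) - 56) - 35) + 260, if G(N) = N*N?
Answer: 8828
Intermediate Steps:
G(N) = N**2
(34*(-6))*((G(0 - 1*7) - 56) - 35) + 260 = (34*(-6))*(((0 - 1*7)**2 - 56) - 35) + 260 = -204*(((0 - 7)**2 - 56) - 35) + 260 = -204*(((-7)**2 - 56) - 35) + 260 = -204*((49 - 56) - 35) + 260 = -204*(-7 - 35) + 260 = -204*(-42) + 260 = 8568 + 260 = 8828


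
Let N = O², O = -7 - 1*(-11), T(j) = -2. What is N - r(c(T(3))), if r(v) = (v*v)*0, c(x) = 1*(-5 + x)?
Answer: 16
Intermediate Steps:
O = 4 (O = -7 + 11 = 4)
c(x) = -5 + x
r(v) = 0 (r(v) = v²*0 = 0)
N = 16 (N = 4² = 16)
N - r(c(T(3))) = 16 - 1*0 = 16 + 0 = 16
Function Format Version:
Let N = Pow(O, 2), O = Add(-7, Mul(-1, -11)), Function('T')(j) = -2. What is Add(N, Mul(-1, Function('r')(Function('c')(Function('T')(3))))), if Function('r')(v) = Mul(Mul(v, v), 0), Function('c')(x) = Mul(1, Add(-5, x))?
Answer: 16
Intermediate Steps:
O = 4 (O = Add(-7, 11) = 4)
Function('c')(x) = Add(-5, x)
Function('r')(v) = 0 (Function('r')(v) = Mul(Pow(v, 2), 0) = 0)
N = 16 (N = Pow(4, 2) = 16)
Add(N, Mul(-1, Function('r')(Function('c')(Function('T')(3))))) = Add(16, Mul(-1, 0)) = Add(16, 0) = 16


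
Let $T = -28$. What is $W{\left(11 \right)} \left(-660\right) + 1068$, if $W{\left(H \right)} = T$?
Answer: $19548$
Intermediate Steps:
$W{\left(H \right)} = -28$
$W{\left(11 \right)} \left(-660\right) + 1068 = \left(-28\right) \left(-660\right) + 1068 = 18480 + 1068 = 19548$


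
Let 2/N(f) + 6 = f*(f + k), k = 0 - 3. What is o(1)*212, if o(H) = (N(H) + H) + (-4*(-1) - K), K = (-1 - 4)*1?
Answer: 2067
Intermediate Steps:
K = -5 (K = -5*1 = -5)
k = -3
N(f) = 2/(-6 + f*(-3 + f)) (N(f) = 2/(-6 + f*(f - 3)) = 2/(-6 + f*(-3 + f)))
o(H) = 9 + H + 2/(-6 + H² - 3*H) (o(H) = (2/(-6 + H² - 3*H) + H) + (-4*(-1) - 1*(-5)) = (H + 2/(-6 + H² - 3*H)) + (4 + 5) = (H + 2/(-6 + H² - 3*H)) + 9 = 9 + H + 2/(-6 + H² - 3*H))
o(1)*212 = ((2 + (9 + 1)*(-6 + 1² - 3*1))/(-6 + 1² - 3*1))*212 = ((2 + 10*(-6 + 1 - 3))/(-6 + 1 - 3))*212 = ((2 + 10*(-8))/(-8))*212 = -(2 - 80)/8*212 = -⅛*(-78)*212 = (39/4)*212 = 2067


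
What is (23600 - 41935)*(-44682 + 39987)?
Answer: 86082825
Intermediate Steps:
(23600 - 41935)*(-44682 + 39987) = -18335*(-4695) = 86082825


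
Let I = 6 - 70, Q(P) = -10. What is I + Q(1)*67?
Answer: -734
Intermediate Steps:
I = -64
I + Q(1)*67 = -64 - 10*67 = -64 - 670 = -734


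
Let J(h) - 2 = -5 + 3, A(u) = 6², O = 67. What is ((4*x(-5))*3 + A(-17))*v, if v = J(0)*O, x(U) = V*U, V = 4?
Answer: 0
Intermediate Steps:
A(u) = 36
x(U) = 4*U
J(h) = 0 (J(h) = 2 + (-5 + 3) = 2 - 2 = 0)
v = 0 (v = 0*67 = 0)
((4*x(-5))*3 + A(-17))*v = ((4*(4*(-5)))*3 + 36)*0 = ((4*(-20))*3 + 36)*0 = (-80*3 + 36)*0 = (-240 + 36)*0 = -204*0 = 0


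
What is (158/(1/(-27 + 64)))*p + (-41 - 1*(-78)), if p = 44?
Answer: 257261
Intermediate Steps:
(158/(1/(-27 + 64)))*p + (-41 - 1*(-78)) = (158/(1/(-27 + 64)))*44 + (-41 - 1*(-78)) = (158/(1/37))*44 + (-41 + 78) = (158/(1/37))*44 + 37 = (158*37)*44 + 37 = 5846*44 + 37 = 257224 + 37 = 257261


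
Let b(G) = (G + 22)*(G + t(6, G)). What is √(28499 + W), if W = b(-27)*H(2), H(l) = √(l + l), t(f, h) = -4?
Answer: 3*√3201 ≈ 169.73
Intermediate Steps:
b(G) = (-4 + G)*(22 + G) (b(G) = (G + 22)*(G - 4) = (22 + G)*(-4 + G) = (-4 + G)*(22 + G))
H(l) = √2*√l (H(l) = √(2*l) = √2*√l)
W = 310 (W = (-88 + (-27)² + 18*(-27))*(√2*√2) = (-88 + 729 - 486)*2 = 155*2 = 310)
√(28499 + W) = √(28499 + 310) = √28809 = 3*√3201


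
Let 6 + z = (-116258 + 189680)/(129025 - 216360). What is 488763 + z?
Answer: 42685519173/87335 ≈ 4.8876e+5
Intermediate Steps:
z = -597432/87335 (z = -6 + (-116258 + 189680)/(129025 - 216360) = -6 + 73422/(-87335) = -6 + 73422*(-1/87335) = -6 - 73422/87335 = -597432/87335 ≈ -6.8407)
488763 + z = 488763 - 597432/87335 = 42685519173/87335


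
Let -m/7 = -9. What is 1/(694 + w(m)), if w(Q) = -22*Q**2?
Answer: -1/86624 ≈ -1.1544e-5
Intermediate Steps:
m = 63 (m = -7*(-9) = 63)
1/(694 + w(m)) = 1/(694 - 22*63**2) = 1/(694 - 22*3969) = 1/(694 - 87318) = 1/(-86624) = -1/86624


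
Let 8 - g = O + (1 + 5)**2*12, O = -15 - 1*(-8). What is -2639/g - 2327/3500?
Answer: 8266141/1459500 ≈ 5.6637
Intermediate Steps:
O = -7 (O = -15 + 8 = -7)
g = -417 (g = 8 - (-7 + (1 + 5)**2*12) = 8 - (-7 + 6**2*12) = 8 - (-7 + 36*12) = 8 - (-7 + 432) = 8 - 1*425 = 8 - 425 = -417)
-2639/g - 2327/3500 = -2639/(-417) - 2327/3500 = -2639*(-1/417) - 2327*1/3500 = 2639/417 - 2327/3500 = 8266141/1459500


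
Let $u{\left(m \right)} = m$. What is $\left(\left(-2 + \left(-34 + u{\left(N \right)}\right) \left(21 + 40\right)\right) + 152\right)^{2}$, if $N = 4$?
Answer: $2822400$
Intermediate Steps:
$\left(\left(-2 + \left(-34 + u{\left(N \right)}\right) \left(21 + 40\right)\right) + 152\right)^{2} = \left(\left(-2 + \left(-34 + 4\right) \left(21 + 40\right)\right) + 152\right)^{2} = \left(\left(-2 - 1830\right) + 152\right)^{2} = \left(-1832 + 152\right)^{2} = \left(-1680\right)^{2} = 2822400$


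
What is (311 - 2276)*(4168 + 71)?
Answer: -8329635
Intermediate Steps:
(311 - 2276)*(4168 + 71) = -1965*4239 = -8329635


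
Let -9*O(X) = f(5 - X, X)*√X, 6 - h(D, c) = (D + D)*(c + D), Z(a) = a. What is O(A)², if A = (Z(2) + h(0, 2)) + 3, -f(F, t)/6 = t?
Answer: 5324/9 ≈ 591.56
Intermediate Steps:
f(F, t) = -6*t
h(D, c) = 6 - 2*D*(D + c) (h(D, c) = 6 - (D + D)*(c + D) = 6 - 2*D*(D + c))
A = 11 (A = (2 + (6 - 2*0² - 2*0*2)) + 3 = (2 + (6 - 2*0 + 0)) + 3 = (2 + (6 + 0 + 0)) + 3 = (2 + 6) + 3 = 8 + 3 = 11)
O(X) = 2*X^(3/2)/3 (O(X) = -(-6*X)*√X/9 = -(-2)*X^(3/2)/3 = 2*X^(3/2)/3)
O(A)² = (2*11^(3/2)/3)² = (2*(11*√11)/3)² = (22*√11/3)² = 5324/9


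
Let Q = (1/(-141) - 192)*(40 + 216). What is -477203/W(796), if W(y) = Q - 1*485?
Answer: 67285623/6999073 ≈ 9.6135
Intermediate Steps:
Q = -6930688/141 (Q = (-1/141 - 192)*256 = -27073/141*256 = -6930688/141 ≈ -49154.)
W(y) = -6999073/141 (W(y) = -6930688/141 - 1*485 = -6930688/141 - 485 = -6999073/141)
-477203/W(796) = -477203/(-6999073/141) = -477203*(-141/6999073) = 67285623/6999073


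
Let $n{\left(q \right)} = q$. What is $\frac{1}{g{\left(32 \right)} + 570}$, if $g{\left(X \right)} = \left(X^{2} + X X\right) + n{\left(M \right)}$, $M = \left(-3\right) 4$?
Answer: $\frac{1}{2606} \approx 0.00038373$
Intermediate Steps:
$M = -12$
$g{\left(X \right)} = -12 + 2 X^{2}$ ($g{\left(X \right)} = \left(X^{2} + X X\right) - 12 = \left(X^{2} + X^{2}\right) - 12 = 2 X^{2} - 12 = -12 + 2 X^{2}$)
$\frac{1}{g{\left(32 \right)} + 570} = \frac{1}{\left(-12 + 2 \cdot 32^{2}\right) + 570} = \frac{1}{\left(-12 + 2 \cdot 1024\right) + 570} = \frac{1}{\left(-12 + 2048\right) + 570} = \frac{1}{2036 + 570} = \frac{1}{2606}$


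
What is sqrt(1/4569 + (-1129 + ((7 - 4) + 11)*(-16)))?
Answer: 4*I*sqrt(1765306254)/4569 ≈ 36.783*I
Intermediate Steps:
sqrt(1/4569 + (-1129 + ((7 - 4) + 11)*(-16))) = sqrt(1/4569 + (-1129 + (3 + 11)*(-16))) = sqrt(1/4569 + (-1129 + 14*(-16))) = sqrt(1/4569 + (-1129 - 224)) = sqrt(1/4569 - 1353) = sqrt(-6181856/4569) = 4*I*sqrt(1765306254)/4569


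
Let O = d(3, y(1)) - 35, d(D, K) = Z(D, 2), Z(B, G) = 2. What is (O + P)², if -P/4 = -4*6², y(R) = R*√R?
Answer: 294849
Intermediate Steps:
y(R) = R^(3/2)
d(D, K) = 2
P = 576 (P = -(-16)*6² = -(-16)*36 = -4*(-144) = 576)
O = -33 (O = 2 - 35 = -33)
(O + P)² = (-33 + 576)² = 543² = 294849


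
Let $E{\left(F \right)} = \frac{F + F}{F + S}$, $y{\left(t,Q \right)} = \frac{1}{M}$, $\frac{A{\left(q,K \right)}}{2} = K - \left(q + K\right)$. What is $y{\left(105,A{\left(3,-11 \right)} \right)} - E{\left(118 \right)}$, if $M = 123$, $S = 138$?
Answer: $- \frac{7193}{7872} \approx -0.91374$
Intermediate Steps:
$A{\left(q,K \right)} = - 2 q$ ($A{\left(q,K \right)} = 2 \left(K - \left(q + K\right)\right) = 2 \left(K - \left(K + q\right)\right) = 2 \left(- q\right) = - 2 q$)
$y{\left(t,Q \right)} = \frac{1}{123}$
$E{\left(F \right)} = \frac{2 F}{138 + F}$ ($E{\left(F \right)} = \frac{F + F}{F + 138} = \frac{2 F}{138 + F}$)
$y{\left(105,A{\left(3,-11 \right)} \right)} - E{\left(118 \right)} = \frac{1}{123} - 2 \cdot 118 \frac{1}{138 + 118} = \frac{1}{123} - 2 \cdot 118 \cdot \frac{1}{256} = \frac{1}{123} - \frac{59}{64} = - \frac{7193}{7872}$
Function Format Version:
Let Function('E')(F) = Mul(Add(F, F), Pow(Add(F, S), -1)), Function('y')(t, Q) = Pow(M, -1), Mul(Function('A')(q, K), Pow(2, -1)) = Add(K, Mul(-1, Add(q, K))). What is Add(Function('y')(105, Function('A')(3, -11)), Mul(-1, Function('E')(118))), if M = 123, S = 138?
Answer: Rational(-7193, 7872) ≈ -0.91374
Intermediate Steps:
Function('A')(q, K) = Mul(-2, q) (Function('A')(q, K) = Mul(2, Add(K, Mul(-1, Add(q, K)))) = Mul(2, Add(K, Mul(-1, Add(K, q)))) = Mul(2, Add(K, Add(Mul(-1, K), Mul(-1, q)))) = Mul(2, Mul(-1, q)) = Mul(-2, q))
Function('y')(t, Q) = Rational(1, 123) (Function('y')(t, Q) = Pow(123, -1) = Rational(1, 123))
Function('E')(F) = Mul(2, F, Pow(Add(138, F), -1)) (Function('E')(F) = Mul(Add(F, F), Pow(Add(F, 138), -1)) = Mul(Mul(2, F), Pow(Add(138, F), -1)) = Mul(2, F, Pow(Add(138, F), -1)))
Add(Function('y')(105, Function('A')(3, -11)), Mul(-1, Function('E')(118))) = Add(Rational(1, 123), Mul(-1, Mul(2, 118, Pow(Add(138, 118), -1)))) = Add(Rational(1, 123), Mul(-1, Mul(2, 118, Pow(256, -1)))) = Add(Rational(1, 123), Mul(-1, Mul(2, 118, Rational(1, 256)))) = Add(Rational(1, 123), Mul(-1, Rational(59, 64))) = Add(Rational(1, 123), Rational(-59, 64)) = Rational(-7193, 7872)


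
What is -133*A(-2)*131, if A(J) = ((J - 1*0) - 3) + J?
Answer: 121961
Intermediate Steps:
A(J) = -3 + 2*J (A(J) = ((J + 0) - 3) + J = (J - 3) + J = (-3 + J) + J = -3 + 2*J)
-133*A(-2)*131 = -133*(-3 + 2*(-2))*131 = -133*(-3 - 4)*131 = -133*(-7)*131 = 931*131 = 121961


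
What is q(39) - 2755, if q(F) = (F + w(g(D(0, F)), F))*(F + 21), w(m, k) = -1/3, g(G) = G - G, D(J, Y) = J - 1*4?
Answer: -435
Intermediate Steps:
D(J, Y) = -4 + J (D(J, Y) = J - 4 = -4 + J)
g(G) = 0
w(m, k) = -1/3 (w(m, k) = -1*1/3 = -1/3)
q(F) = (21 + F)*(-1/3 + F) (q(F) = (F - 1/3)*(F + 21) = (-1/3 + F)*(21 + F) = (21 + F)*(-1/3 + F))
q(39) - 2755 = (-7 + 39**2 + (62/3)*39) - 2755 = (-7 + 1521 + 806) - 2755 = 2320 - 2755 = -435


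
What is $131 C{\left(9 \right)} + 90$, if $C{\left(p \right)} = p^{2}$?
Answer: $10701$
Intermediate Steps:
$131 C{\left(9 \right)} + 90 = 131 \cdot 9^{2} + 90 = 131 \cdot 81 + 90 = 10611 + 90 = 10701$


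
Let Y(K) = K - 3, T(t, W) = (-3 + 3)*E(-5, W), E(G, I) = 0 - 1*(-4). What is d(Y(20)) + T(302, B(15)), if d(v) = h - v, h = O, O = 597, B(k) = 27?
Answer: 580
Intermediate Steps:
E(G, I) = 4 (E(G, I) = 0 + 4 = 4)
h = 597
T(t, W) = 0 (T(t, W) = (-3 + 3)*4 = 0*4 = 0)
Y(K) = -3 + K
d(v) = 597 - v
d(Y(20)) + T(302, B(15)) = (597 - (-3 + 20)) + 0 = (597 - 1*17) + 0 = (597 - 17) + 0 = 580 + 0 = 580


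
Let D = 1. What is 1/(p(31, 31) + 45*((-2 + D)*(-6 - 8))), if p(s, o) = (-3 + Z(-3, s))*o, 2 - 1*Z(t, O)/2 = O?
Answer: -1/1261 ≈ -0.00079302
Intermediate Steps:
Z(t, O) = 4 - 2*O
p(s, o) = o*(1 - 2*s) (p(s, o) = (-3 + (4 - 2*s))*o = (1 - 2*s)*o = o*(1 - 2*s))
1/(p(31, 31) + 45*((-2 + D)*(-6 - 8))) = 1/(31*(1 - 2*31) + 45*((-2 + 1)*(-6 - 8))) = 1/(31*(1 - 62) + 45*(-1*(-14))) = 1/(31*(-61) + 45*14) = 1/(-1891 + 630) = 1/(-1261) = -1/1261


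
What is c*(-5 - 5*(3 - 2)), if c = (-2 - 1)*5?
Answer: 150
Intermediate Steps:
c = -15 (c = -3*5 = -15)
c*(-5 - 5*(3 - 2)) = -15*(-5 - 5*(3 - 2)) = -15*(-5 - 5*1) = -15*(-5 - 5) = -15*(-10) = 150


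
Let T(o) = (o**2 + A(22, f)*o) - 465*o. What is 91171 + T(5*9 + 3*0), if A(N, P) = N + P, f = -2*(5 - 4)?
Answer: 73171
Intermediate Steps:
f = -2 (f = -2*1 = -2)
T(o) = o**2 - 445*o (T(o) = (o**2 + (22 - 2)*o) - 465*o = (o**2 + 20*o) - 465*o = o**2 - 445*o)
91171 + T(5*9 + 3*0) = 91171 + (5*9 + 3*0)*(-445 + (5*9 + 3*0)) = 91171 + (45 + 0)*(-445 + (45 + 0)) = 91171 + 45*(-445 + 45) = 91171 + 45*(-400) = 91171 - 18000 = 73171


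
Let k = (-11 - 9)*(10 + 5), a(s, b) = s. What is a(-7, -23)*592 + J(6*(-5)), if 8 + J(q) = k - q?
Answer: -4422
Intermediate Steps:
k = -300 (k = -20*15 = -300)
J(q) = -308 - q (J(q) = -8 + (-300 - q) = -308 - q)
a(-7, -23)*592 + J(6*(-5)) = -7*592 + (-308 - 6*(-5)) = -4144 + (-308 - 1*(-30)) = -4144 + (-308 + 30) = -4144 - 278 = -4422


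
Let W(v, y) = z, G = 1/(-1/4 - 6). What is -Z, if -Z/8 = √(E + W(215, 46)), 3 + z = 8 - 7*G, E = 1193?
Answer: 8*√29978/5 ≈ 277.03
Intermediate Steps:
G = -4/25 (G = 1/(-1*¼ - 6) = 1/(-¼ - 6) = 1/(-25/4) = -4/25 ≈ -0.16000)
z = 153/25 (z = -3 + (8 - 7*(-4/25)) = -3 + (8 + 28/25) = -3 + 228/25 = 153/25 ≈ 6.1200)
W(v, y) = 153/25
Z = -8*√29978/5 (Z = -8*√(1193 + 153/25) = -8*√29978/5 ≈ -277.03)
-Z = -(-8)*√29978/5 = 8*√29978/5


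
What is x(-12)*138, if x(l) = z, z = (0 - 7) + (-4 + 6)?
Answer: -690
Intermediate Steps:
z = -5 (z = -7 + 2 = -5)
x(l) = -5
x(-12)*138 = -5*138 = -690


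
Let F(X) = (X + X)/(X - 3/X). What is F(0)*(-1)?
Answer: 0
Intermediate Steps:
F(X) = 2*X/(X - 3/X) (F(X) = (2*X)/(X - 3/X) = 2*X/(X - 3/X))
F(0)*(-1) = (2*0²/(-3 + 0²))*(-1) = (2*0/(-3 + 0))*(-1) = (2*0/(-3))*(-1) = (2*0*(-⅓))*(-1) = 0*(-1) = 0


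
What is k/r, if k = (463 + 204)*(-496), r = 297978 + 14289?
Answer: -330832/312267 ≈ -1.0595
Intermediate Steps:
r = 312267
k = -330832 (k = 667*(-496) = -330832)
k/r = -330832/312267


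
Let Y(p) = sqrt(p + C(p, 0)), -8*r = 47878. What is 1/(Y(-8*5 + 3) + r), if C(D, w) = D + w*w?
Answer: -2588/15488565 - 16*I*sqrt(74)/573076905 ≈ -0.00016709 - 2.4017e-7*I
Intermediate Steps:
C(D, w) = D + w**2
r = -23939/4 (r = -1/8*47878 = -23939/4 ≈ -5984.8)
Y(p) = sqrt(2)*sqrt(p) (Y(p) = sqrt(p + (p + 0**2)) = sqrt(p + (p + 0)) = sqrt(p + p) = sqrt(2*p) = sqrt(2)*sqrt(p))
1/(Y(-8*5 + 3) + r) = 1/(sqrt(2)*sqrt(-8*5 + 3) - 23939/4) = 1/(sqrt(2)*sqrt(-40 + 3) - 23939/4) = 1/(sqrt(2)*sqrt(-37) - 23939/4) = 1/(sqrt(2)*(I*sqrt(37)) - 23939/4) = 1/(I*sqrt(74) - 23939/4) = 1/(-23939/4 + I*sqrt(74))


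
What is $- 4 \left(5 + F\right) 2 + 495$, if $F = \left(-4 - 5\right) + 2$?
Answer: $511$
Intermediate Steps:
$F = -7$ ($F = -9 + 2 = -7$)
$- 4 \left(5 + F\right) 2 + 495 = - 4 \left(5 - 7\right) 2 + 495 = \left(-4\right) \left(-2\right) 2 + 495 = 8 \cdot 2 + 495 = 16 + 495 = 511$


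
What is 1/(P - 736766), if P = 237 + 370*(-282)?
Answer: -1/840869 ≈ -1.1892e-6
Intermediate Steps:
P = -104103 (P = 237 - 104340 = -104103)
1/(P - 736766) = 1/(-104103 - 736766) = 1/(-840869) = -1/840869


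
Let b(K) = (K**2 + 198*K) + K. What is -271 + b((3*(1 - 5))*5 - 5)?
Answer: -8981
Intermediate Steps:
b(K) = K**2 + 199*K
-271 + b((3*(1 - 5))*5 - 5) = -271 + ((3*(1 - 5))*5 - 5)*(199 + ((3*(1 - 5))*5 - 5)) = -271 + ((3*(-4))*5 - 5)*(199 + ((3*(-4))*5 - 5)) = -271 + (-12*5 - 5)*(199 + (-12*5 - 5)) = -271 + (-60 - 5)*(199 + (-60 - 5)) = -271 - 65*(199 - 65) = -271 - 65*134 = -271 - 8710 = -8981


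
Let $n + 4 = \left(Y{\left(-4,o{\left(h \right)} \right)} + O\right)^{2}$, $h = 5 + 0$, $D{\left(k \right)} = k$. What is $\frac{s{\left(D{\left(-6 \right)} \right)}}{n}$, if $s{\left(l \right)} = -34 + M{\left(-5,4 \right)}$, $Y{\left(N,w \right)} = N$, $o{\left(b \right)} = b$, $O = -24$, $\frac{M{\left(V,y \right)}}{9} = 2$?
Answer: $- \frac{4}{195} \approx -0.020513$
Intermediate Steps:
$M{\left(V,y \right)} = 18$ ($M{\left(V,y \right)} = 9 \cdot 2 = 18$)
$h = 5$
$n = 780$ ($n = -4 + \left(-4 - 24\right)^{2} = -4 + \left(-28\right)^{2} = -4 + 784 = 780$)
$s{\left(l \right)} = -16$ ($s{\left(l \right)} = -34 + 18 = -16$)
$\frac{s{\left(D{\left(-6 \right)} \right)}}{n} = - \frac{16}{780} = \left(-16\right) \frac{1}{780} = - \frac{4}{195}$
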